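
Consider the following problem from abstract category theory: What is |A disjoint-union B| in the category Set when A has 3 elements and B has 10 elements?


In Set, the coproduct A + B is the disjoint union.
|A + B| = |A| + |B| = 3 + 10 = 13

13


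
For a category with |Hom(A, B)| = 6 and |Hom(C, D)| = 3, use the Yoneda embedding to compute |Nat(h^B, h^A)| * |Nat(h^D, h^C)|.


By the Yoneda lemma, Nat(h^B, h^A) is isomorphic to Hom(A, B),
so |Nat(h^B, h^A)| = |Hom(A, B)| and |Nat(h^D, h^C)| = |Hom(C, D)|.
|Hom(A, B)| = 6, |Hom(C, D)| = 3.
|Nat(h^B, h^A) x Nat(h^D, h^C)| = 6 * 3 = 18

18


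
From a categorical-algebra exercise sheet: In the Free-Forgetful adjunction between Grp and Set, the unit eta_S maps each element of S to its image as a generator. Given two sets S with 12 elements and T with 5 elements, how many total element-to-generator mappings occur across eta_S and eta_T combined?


The unit eta_X: X -> U(F(X)) of the Free-Forgetful adjunction
maps each element of X to a generator of F(X). For X = S + T (disjoint
union in Set), |S + T| = |S| + |T|.
Total mappings = 12 + 5 = 17.

17


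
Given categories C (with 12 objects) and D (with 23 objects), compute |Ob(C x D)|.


The product category C x D has objects that are pairs (c, d).
Number of pairs = |Ob(C)| * |Ob(D)| = 12 * 23 = 276

276


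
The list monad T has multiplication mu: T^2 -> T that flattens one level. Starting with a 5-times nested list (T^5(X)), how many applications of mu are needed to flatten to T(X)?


Each application of mu: T^2 -> T removes one layer of nesting.
Starting at depth 5 (i.e., T^5(X)), we need to reach T(X).
Number of mu applications = 5 - 1 = 4

4


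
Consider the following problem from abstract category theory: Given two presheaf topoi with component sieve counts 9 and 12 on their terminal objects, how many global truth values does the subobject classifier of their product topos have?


In a product of presheaf topoi E_1 x E_2, the subobject classifier
is Omega = Omega_1 x Omega_2 (componentwise), so
|Omega(top)| = |Omega_1(top_1)| * |Omega_2(top_2)|.
= 9 * 12 = 108.

108


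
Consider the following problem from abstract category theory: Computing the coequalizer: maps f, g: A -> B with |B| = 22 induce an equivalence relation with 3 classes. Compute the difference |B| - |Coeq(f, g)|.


The coequalizer Coeq(f, g) = B / ~ has one element per equivalence class.
|B| = 22, |Coeq(f, g)| = 3.
|B| - |Coeq(f, g)| = 22 - 3 = 19.

19


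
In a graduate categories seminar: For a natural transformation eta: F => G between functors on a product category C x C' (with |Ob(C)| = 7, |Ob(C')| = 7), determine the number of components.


A natural transformation eta: F => G assigns one component morphism per
object of the domain category.
The domain is the product category C x C', so
|Ob(C x C')| = |Ob(C)| * |Ob(C')| = 7 * 7 = 49.
Therefore eta has 49 component morphisms.

49


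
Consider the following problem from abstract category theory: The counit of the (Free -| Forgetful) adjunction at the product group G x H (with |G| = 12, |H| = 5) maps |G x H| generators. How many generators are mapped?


The counit epsilon_K: F(U(K)) -> K of the Free-Forgetful adjunction
maps |K| generators of F(U(K)) into K. For K = G x H (the product group),
|G x H| = |G| * |H|.
Total generators mapped = 12 * 5 = 60.

60


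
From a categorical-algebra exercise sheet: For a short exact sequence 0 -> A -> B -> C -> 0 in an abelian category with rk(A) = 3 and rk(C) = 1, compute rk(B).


For a short exact sequence 0 -> A -> B -> C -> 0,
rank is additive: rank(B) = rank(A) + rank(C).
rank(B) = 3 + 1 = 4

4


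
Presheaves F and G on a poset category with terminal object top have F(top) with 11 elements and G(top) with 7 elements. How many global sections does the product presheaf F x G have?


Global sections of a presheaf on a poset with terminal top satisfy
Gamma(H) ~ H(top). Presheaves admit pointwise products, so
(F x G)(top) = F(top) x G(top) (Cartesian product).
|Gamma(F x G)| = |F(top)| * |G(top)| = 11 * 7 = 77.

77


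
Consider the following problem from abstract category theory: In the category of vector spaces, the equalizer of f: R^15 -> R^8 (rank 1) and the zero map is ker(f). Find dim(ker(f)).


The equalizer of f and the zero map is ker(f).
By the rank-nullity theorem: dim(ker(f)) = dim(domain) - rank(f).
dim(ker(f)) = 15 - 1 = 14

14


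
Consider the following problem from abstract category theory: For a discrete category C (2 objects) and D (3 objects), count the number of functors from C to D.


A functor from a discrete category C to D is determined by
where each object maps. Each of the 2 objects of C can map
to any of the 3 objects of D independently.
Number of functors = 3^2 = 9

9


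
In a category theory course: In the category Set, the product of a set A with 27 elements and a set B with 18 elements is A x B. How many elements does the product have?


In Set, the product A x B is the Cartesian product.
By the universal property, |A x B| = |A| * |B|.
|A x B| = 27 * 18 = 486

486


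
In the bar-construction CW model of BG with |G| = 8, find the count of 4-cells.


In the bar-construction CW model of BG, the n-cells are indexed by
n-tuples [g_1|...|g_n] of non-identity elements of G (degenerate
simplices with some g_i = e do not contribute cells), so there are
(|G| - 1)^n n-cells.
For dim = 4 with |G| = 8:
cells = (8 - 1)^4 = 7^4 = 2401

2401


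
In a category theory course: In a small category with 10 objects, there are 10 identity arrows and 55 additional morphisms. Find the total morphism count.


Each object has an identity morphism, giving 10 identities.
Adding the 55 non-identity morphisms:
Total = 10 + 55 = 65

65


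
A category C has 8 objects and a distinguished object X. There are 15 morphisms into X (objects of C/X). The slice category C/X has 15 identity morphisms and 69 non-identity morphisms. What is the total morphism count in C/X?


In the slice category C/X, objects are morphisms to X.
Identity morphisms: 15 (one per object of C/X).
Non-identity morphisms: 69.
Total = 15 + 69 = 84

84


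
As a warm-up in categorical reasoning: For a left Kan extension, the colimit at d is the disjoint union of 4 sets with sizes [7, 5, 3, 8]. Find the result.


Pointwise, the left Kan extension (Lan_F H)(d) is the colimit, indexed
by the comma category (F downarrow d), of H composed with the
projection (F downarrow d) -> C. Here that colimit is given
as a coproduct (disjoint union) of sets, so its cardinality is the
sum of the sizes of the summands.
Coproduct of sets with sizes: 7 + 5 + 3 + 8
= 23

23


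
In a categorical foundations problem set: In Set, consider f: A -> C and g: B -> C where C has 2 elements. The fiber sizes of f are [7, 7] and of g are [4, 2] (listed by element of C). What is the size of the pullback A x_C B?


The pullback A x_C B consists of pairs (a, b) with f(a) = g(b).
For each element c in C, the fiber product has |f^-1(c)| * |g^-1(c)| elements.
Summing over C: 7 * 4 + 7 * 2
= 28 + 14 = 42

42


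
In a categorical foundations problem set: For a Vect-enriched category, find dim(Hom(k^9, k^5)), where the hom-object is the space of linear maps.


In Vect-enriched categories, Hom(k^n, k^m) is the space of m x n matrices.
dim(Hom(k^9, k^5)) = 5 * 9 = 45

45


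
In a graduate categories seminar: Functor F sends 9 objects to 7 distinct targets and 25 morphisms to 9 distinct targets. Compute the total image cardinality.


The image of F consists of distinct objects and distinct morphisms.
|Im(F)| on objects = 7
|Im(F)| on morphisms = 9
Total image cardinality = 7 + 9 = 16

16


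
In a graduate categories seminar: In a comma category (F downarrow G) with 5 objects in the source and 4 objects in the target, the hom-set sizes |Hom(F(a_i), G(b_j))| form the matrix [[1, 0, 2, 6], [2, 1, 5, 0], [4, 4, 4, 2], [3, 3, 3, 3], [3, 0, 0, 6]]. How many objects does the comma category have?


Objects of (F downarrow G) are triples (a, b, h: F(a)->G(b)).
The count equals the sum of all entries in the hom-matrix.
sum(row 0) = 9
sum(row 1) = 8
sum(row 2) = 14
sum(row 3) = 12
sum(row 4) = 9
Grand total = 52

52


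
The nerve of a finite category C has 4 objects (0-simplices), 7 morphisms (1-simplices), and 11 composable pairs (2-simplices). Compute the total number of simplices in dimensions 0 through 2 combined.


The 2-skeleton of the nerve N(C) consists of simplices in dimensions 0, 1, 2:
  |N(C)_0| = 4 (objects)
  |N(C)_1| = 7 (morphisms)
  |N(C)_2| = 11 (composable pairs)
Total = 4 + 7 + 11 = 22

22


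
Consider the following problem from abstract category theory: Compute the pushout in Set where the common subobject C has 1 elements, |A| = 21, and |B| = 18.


The pushout A +_C B identifies the images of C in A and B.
|A +_C B| = |A| + |B| - |C| (for injections).
= 21 + 18 - 1 = 38

38


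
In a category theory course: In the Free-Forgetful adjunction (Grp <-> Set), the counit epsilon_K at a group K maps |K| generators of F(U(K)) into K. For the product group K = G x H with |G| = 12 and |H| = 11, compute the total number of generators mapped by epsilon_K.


The counit epsilon_K: F(U(K)) -> K of the Free-Forgetful adjunction
maps |K| generators of F(U(K)) into K. For K = G x H (the product group),
|G x H| = |G| * |H|.
Total generators mapped = 12 * 11 = 132.

132


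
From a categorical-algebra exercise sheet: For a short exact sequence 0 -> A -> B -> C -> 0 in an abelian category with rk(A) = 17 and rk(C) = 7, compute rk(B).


For a short exact sequence 0 -> A -> B -> C -> 0,
rank is additive: rank(B) = rank(A) + rank(C).
rank(B) = 17 + 7 = 24

24


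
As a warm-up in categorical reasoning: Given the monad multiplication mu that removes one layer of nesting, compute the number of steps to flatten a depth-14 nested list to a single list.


Each application of mu: T^2 -> T removes one layer of nesting.
Starting at depth 14 (i.e., T^14(X)), we need to reach T(X).
Number of mu applications = 14 - 1 = 13

13


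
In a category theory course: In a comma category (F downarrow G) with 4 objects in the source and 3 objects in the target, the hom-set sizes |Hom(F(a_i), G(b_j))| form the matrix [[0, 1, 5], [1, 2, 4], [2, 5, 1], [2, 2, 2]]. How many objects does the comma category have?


Objects of (F downarrow G) are triples (a, b, h: F(a)->G(b)).
The count equals the sum of all entries in the hom-matrix.
sum(row 0) = 6
sum(row 1) = 7
sum(row 2) = 8
sum(row 3) = 6
Grand total = 27

27


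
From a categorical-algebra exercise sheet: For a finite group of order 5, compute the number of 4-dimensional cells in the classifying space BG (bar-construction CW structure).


In the bar-construction CW model of BG, the n-cells are indexed by
n-tuples [g_1|...|g_n] of non-identity elements of G (degenerate
simplices with some g_i = e do not contribute cells), so there are
(|G| - 1)^n n-cells.
For dim = 4 with |G| = 5:
cells = (5 - 1)^4 = 4^4 = 256

256


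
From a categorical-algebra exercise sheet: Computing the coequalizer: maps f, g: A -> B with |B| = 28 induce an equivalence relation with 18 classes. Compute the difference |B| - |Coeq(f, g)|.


The coequalizer Coeq(f, g) = B / ~ has one element per equivalence class.
|B| = 28, |Coeq(f, g)| = 18.
|B| - |Coeq(f, g)| = 28 - 18 = 10.

10


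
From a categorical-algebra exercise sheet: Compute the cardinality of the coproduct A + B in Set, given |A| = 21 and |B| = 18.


In Set, the coproduct A + B is the disjoint union.
|A + B| = |A| + |B| = 21 + 18 = 39

39


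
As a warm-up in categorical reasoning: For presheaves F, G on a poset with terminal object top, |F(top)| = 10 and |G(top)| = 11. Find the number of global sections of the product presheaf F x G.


Global sections of a presheaf on a poset with terminal top satisfy
Gamma(H) ~ H(top). Presheaves admit pointwise products, so
(F x G)(top) = F(top) x G(top) (Cartesian product).
|Gamma(F x G)| = |F(top)| * |G(top)| = 10 * 11 = 110.

110


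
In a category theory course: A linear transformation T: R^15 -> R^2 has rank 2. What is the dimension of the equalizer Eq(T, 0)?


The equalizer of f and the zero map is ker(f).
By the rank-nullity theorem: dim(ker(f)) = dim(domain) - rank(f).
dim(ker(f)) = 15 - 2 = 13

13


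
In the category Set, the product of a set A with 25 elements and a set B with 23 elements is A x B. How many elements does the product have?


In Set, the product A x B is the Cartesian product.
By the universal property, |A x B| = |A| * |B|.
|A x B| = 25 * 23 = 575

575


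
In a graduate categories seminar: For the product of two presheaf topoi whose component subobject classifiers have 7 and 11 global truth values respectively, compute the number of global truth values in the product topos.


In a product of presheaf topoi E_1 x E_2, the subobject classifier
is Omega = Omega_1 x Omega_2 (componentwise), so
|Omega(top)| = |Omega_1(top_1)| * |Omega_2(top_2)|.
= 7 * 11 = 77.

77


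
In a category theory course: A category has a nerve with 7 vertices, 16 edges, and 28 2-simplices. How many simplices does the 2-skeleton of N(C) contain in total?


The 2-skeleton of the nerve N(C) consists of simplices in dimensions 0, 1, 2:
  |N(C)_0| = 7 (objects)
  |N(C)_1| = 16 (morphisms)
  |N(C)_2| = 28 (composable pairs)
Total = 7 + 16 + 28 = 51

51


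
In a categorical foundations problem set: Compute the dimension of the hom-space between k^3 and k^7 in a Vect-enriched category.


In Vect-enriched categories, Hom(k^n, k^m) is the space of m x n matrices.
dim(Hom(k^3, k^7)) = 7 * 3 = 21

21


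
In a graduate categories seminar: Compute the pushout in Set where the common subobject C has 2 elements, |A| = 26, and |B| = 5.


The pushout A +_C B identifies the images of C in A and B.
|A +_C B| = |A| + |B| - |C| (for injections).
= 26 + 5 - 2 = 29

29


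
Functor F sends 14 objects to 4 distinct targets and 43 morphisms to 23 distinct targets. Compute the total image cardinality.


The image of F consists of distinct objects and distinct morphisms.
|Im(F)| on objects = 4
|Im(F)| on morphisms = 23
Total image cardinality = 4 + 23 = 27

27


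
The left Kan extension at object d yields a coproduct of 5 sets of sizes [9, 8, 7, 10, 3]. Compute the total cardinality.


Pointwise, the left Kan extension (Lan_F H)(d) is the colimit, indexed
by the comma category (F downarrow d), of H composed with the
projection (F downarrow d) -> C. Here that colimit is given
as a coproduct (disjoint union) of sets, so its cardinality is the
sum of the sizes of the summands.
Coproduct of sets with sizes: 9 + 8 + 7 + 10 + 3
= 37

37


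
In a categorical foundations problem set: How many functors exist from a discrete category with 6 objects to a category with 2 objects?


A functor from a discrete category C to D is determined by
where each object maps. Each of the 6 objects of C can map
to any of the 2 objects of D independently.
Number of functors = 2^6 = 64

64


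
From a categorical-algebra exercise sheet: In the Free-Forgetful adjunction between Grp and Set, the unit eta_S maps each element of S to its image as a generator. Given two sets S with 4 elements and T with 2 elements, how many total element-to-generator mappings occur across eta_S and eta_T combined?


The unit eta_X: X -> U(F(X)) of the Free-Forgetful adjunction
maps each element of X to a generator of F(X). For X = S + T (disjoint
union in Set), |S + T| = |S| + |T|.
Total mappings = 4 + 2 = 6.

6


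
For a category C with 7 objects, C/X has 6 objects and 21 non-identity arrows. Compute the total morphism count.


In the slice category C/X, objects are morphisms to X.
Identity morphisms: 6 (one per object of C/X).
Non-identity morphisms: 21.
Total = 6 + 21 = 27

27


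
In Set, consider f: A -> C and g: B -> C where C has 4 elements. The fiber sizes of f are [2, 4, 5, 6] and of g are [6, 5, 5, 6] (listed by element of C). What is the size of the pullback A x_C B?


The pullback A x_C B consists of pairs (a, b) with f(a) = g(b).
For each element c in C, the fiber product has |f^-1(c)| * |g^-1(c)| elements.
Summing over C: 2 * 6 + 4 * 5 + 5 * 5 + 6 * 6
= 12 + 20 + 25 + 36 = 93

93


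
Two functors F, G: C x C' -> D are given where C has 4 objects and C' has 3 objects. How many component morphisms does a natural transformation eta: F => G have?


A natural transformation eta: F => G assigns one component morphism per
object of the domain category.
The domain is the product category C x C', so
|Ob(C x C')| = |Ob(C)| * |Ob(C')| = 4 * 3 = 12.
Therefore eta has 12 component morphisms.

12


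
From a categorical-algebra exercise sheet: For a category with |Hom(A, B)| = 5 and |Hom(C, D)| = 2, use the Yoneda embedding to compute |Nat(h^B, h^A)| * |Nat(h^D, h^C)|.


By the Yoneda lemma, Nat(h^B, h^A) is isomorphic to Hom(A, B),
so |Nat(h^B, h^A)| = |Hom(A, B)| and |Nat(h^D, h^C)| = |Hom(C, D)|.
|Hom(A, B)| = 5, |Hom(C, D)| = 2.
|Nat(h^B, h^A) x Nat(h^D, h^C)| = 5 * 2 = 10

10


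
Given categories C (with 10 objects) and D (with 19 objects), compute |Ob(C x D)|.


The product category C x D has objects that are pairs (c, d).
Number of pairs = |Ob(C)| * |Ob(D)| = 10 * 19 = 190

190


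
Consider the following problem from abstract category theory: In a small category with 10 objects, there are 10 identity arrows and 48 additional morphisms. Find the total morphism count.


Each object has an identity morphism, giving 10 identities.
Adding the 48 non-identity morphisms:
Total = 10 + 48 = 58

58


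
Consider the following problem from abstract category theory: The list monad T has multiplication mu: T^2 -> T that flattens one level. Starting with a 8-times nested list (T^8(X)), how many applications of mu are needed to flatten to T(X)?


Each application of mu: T^2 -> T removes one layer of nesting.
Starting at depth 8 (i.e., T^8(X)), we need to reach T(X).
Number of mu applications = 8 - 1 = 7

7


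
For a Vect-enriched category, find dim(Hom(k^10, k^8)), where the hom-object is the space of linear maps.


In Vect-enriched categories, Hom(k^n, k^m) is the space of m x n matrices.
dim(Hom(k^10, k^8)) = 8 * 10 = 80

80


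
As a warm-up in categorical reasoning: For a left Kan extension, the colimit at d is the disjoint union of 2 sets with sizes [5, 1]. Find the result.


Pointwise, the left Kan extension (Lan_F H)(d) is the colimit, indexed
by the comma category (F downarrow d), of H composed with the
projection (F downarrow d) -> C. Here that colimit is given
as a coproduct (disjoint union) of sets, so its cardinality is the
sum of the sizes of the summands.
Coproduct of sets with sizes: 5 + 1
= 6

6


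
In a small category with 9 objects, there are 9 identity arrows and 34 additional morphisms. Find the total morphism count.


Each object has an identity morphism, giving 9 identities.
Adding the 34 non-identity morphisms:
Total = 9 + 34 = 43

43


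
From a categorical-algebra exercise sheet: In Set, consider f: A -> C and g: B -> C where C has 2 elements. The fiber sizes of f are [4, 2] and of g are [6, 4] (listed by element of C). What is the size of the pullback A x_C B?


The pullback A x_C B consists of pairs (a, b) with f(a) = g(b).
For each element c in C, the fiber product has |f^-1(c)| * |g^-1(c)| elements.
Summing over C: 4 * 6 + 2 * 4
= 24 + 8 = 32

32


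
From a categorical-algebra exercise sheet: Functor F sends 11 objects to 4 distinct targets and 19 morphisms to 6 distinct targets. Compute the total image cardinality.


The image of F consists of distinct objects and distinct morphisms.
|Im(F)| on objects = 4
|Im(F)| on morphisms = 6
Total image cardinality = 4 + 6 = 10

10


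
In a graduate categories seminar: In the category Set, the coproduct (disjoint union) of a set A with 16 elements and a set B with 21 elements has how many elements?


In Set, the coproduct A + B is the disjoint union.
|A + B| = |A| + |B| = 16 + 21 = 37

37


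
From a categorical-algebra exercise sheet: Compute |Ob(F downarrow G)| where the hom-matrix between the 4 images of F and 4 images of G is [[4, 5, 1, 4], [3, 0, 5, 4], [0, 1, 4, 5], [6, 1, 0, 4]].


Objects of (F downarrow G) are triples (a, b, h: F(a)->G(b)).
The count equals the sum of all entries in the hom-matrix.
sum(row 0) = 14
sum(row 1) = 12
sum(row 2) = 10
sum(row 3) = 11
Grand total = 47

47


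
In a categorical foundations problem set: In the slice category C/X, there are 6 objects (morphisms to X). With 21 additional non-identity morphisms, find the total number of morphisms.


In the slice category C/X, objects are morphisms to X.
Identity morphisms: 6 (one per object of C/X).
Non-identity morphisms: 21.
Total = 6 + 21 = 27

27


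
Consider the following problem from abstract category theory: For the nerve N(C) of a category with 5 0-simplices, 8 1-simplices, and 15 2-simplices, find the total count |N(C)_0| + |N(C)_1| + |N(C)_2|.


The 2-skeleton of the nerve N(C) consists of simplices in dimensions 0, 1, 2:
  |N(C)_0| = 5 (objects)
  |N(C)_1| = 8 (morphisms)
  |N(C)_2| = 15 (composable pairs)
Total = 5 + 8 + 15 = 28

28


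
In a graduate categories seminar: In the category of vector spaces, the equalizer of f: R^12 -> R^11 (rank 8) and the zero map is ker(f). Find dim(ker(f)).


The equalizer of f and the zero map is ker(f).
By the rank-nullity theorem: dim(ker(f)) = dim(domain) - rank(f).
dim(ker(f)) = 12 - 8 = 4

4


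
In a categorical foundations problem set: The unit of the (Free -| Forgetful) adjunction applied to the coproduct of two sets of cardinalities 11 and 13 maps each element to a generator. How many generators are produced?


The unit eta_X: X -> U(F(X)) of the Free-Forgetful adjunction
maps each element of X to a generator of F(X). For X = S + T (disjoint
union in Set), |S + T| = |S| + |T|.
Total mappings = 11 + 13 = 24.

24


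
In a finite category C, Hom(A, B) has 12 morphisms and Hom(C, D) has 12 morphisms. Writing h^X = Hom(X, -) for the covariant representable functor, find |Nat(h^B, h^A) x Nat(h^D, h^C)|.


By the Yoneda lemma, Nat(h^B, h^A) is isomorphic to Hom(A, B),
so |Nat(h^B, h^A)| = |Hom(A, B)| and |Nat(h^D, h^C)| = |Hom(C, D)|.
|Hom(A, B)| = 12, |Hom(C, D)| = 12.
|Nat(h^B, h^A) x Nat(h^D, h^C)| = 12 * 12 = 144

144


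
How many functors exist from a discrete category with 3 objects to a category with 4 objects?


A functor from a discrete category C to D is determined by
where each object maps. Each of the 3 objects of C can map
to any of the 4 objects of D independently.
Number of functors = 4^3 = 64

64


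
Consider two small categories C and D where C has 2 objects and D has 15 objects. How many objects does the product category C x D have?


The product category C x D has objects that are pairs (c, d).
Number of pairs = |Ob(C)| * |Ob(D)| = 2 * 15 = 30

30


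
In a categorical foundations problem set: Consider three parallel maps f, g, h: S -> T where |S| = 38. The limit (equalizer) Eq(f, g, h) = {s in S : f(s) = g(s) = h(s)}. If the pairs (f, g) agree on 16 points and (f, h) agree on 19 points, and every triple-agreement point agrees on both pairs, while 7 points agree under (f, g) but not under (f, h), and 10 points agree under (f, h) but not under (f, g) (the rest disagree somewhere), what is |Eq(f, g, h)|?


Eq(f, g, h) is the triple-agreement set: points in S where all three
maps take the same value. Using inclusion-exclusion on the pairwise data:
Pair (f, g) agrees on 16 points; pair (f, h) on 19 points.
Points agreeing under (f, g) but not (f, h) = 7; under (f, h) but not (f, g) = 10.
Triple-agreement = agreement-in-(f, g) minus points that agree under (f, g) but not (f, h):
|Eq(f, g, h)| = 16 - 7 = 9
(cross-check via (f, h): 19 - 10 = 9.)

9


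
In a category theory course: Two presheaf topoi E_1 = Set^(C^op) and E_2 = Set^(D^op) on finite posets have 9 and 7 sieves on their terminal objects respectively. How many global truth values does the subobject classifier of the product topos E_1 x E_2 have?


In a product of presheaf topoi E_1 x E_2, the subobject classifier
is Omega = Omega_1 x Omega_2 (componentwise), so
|Omega(top)| = |Omega_1(top_1)| * |Omega_2(top_2)|.
= 9 * 7 = 63.

63


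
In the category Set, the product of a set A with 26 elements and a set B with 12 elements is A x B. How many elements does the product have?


In Set, the product A x B is the Cartesian product.
By the universal property, |A x B| = |A| * |B|.
|A x B| = 26 * 12 = 312

312


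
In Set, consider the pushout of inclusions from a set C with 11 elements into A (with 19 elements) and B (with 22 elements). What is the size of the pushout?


The pushout A +_C B identifies the images of C in A and B.
|A +_C B| = |A| + |B| - |C| (for injections).
= 19 + 22 - 11 = 30

30


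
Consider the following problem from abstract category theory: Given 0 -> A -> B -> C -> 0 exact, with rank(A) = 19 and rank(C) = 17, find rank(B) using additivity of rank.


For a short exact sequence 0 -> A -> B -> C -> 0,
rank is additive: rank(B) = rank(A) + rank(C).
rank(B) = 19 + 17 = 36

36


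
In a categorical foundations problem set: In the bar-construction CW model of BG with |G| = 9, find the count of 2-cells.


In the bar-construction CW model of BG, the n-cells are indexed by
n-tuples [g_1|...|g_n] of non-identity elements of G (degenerate
simplices with some g_i = e do not contribute cells), so there are
(|G| - 1)^n n-cells.
For dim = 2 with |G| = 9:
cells = (9 - 1)^2 = 8^2 = 64

64


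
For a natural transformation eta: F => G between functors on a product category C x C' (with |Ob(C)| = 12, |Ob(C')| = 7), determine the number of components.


A natural transformation eta: F => G assigns one component morphism per
object of the domain category.
The domain is the product category C x C', so
|Ob(C x C')| = |Ob(C)| * |Ob(C')| = 12 * 7 = 84.
Therefore eta has 84 component morphisms.

84


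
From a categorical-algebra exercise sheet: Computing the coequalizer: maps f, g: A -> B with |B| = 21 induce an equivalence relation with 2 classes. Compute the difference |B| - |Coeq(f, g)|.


The coequalizer Coeq(f, g) = B / ~ has one element per equivalence class.
|B| = 21, |Coeq(f, g)| = 2.
|B| - |Coeq(f, g)| = 21 - 2 = 19.

19


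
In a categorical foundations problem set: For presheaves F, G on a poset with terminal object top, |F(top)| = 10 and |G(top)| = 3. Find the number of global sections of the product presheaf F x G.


Global sections of a presheaf on a poset with terminal top satisfy
Gamma(H) ~ H(top). Presheaves admit pointwise products, so
(F x G)(top) = F(top) x G(top) (Cartesian product).
|Gamma(F x G)| = |F(top)| * |G(top)| = 10 * 3 = 30.

30


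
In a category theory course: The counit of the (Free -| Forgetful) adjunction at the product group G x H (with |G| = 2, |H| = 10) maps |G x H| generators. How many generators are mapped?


The counit epsilon_K: F(U(K)) -> K of the Free-Forgetful adjunction
maps |K| generators of F(U(K)) into K. For K = G x H (the product group),
|G x H| = |G| * |H|.
Total generators mapped = 2 * 10 = 20.

20


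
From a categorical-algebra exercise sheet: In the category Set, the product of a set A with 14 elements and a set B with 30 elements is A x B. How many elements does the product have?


In Set, the product A x B is the Cartesian product.
By the universal property, |A x B| = |A| * |B|.
|A x B| = 14 * 30 = 420

420


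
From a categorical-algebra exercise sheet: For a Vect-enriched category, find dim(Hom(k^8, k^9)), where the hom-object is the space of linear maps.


In Vect-enriched categories, Hom(k^n, k^m) is the space of m x n matrices.
dim(Hom(k^8, k^9)) = 9 * 8 = 72

72


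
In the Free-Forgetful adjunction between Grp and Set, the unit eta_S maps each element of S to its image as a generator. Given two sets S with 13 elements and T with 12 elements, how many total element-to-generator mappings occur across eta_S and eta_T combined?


The unit eta_X: X -> U(F(X)) of the Free-Forgetful adjunction
maps each element of X to a generator of F(X). For X = S + T (disjoint
union in Set), |S + T| = |S| + |T|.
Total mappings = 13 + 12 = 25.

25


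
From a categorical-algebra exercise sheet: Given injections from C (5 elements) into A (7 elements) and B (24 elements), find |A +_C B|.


The pushout A +_C B identifies the images of C in A and B.
|A +_C B| = |A| + |B| - |C| (for injections).
= 7 + 24 - 5 = 26

26


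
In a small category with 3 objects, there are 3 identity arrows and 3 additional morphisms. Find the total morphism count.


Each object has an identity morphism, giving 3 identities.
Adding the 3 non-identity morphisms:
Total = 3 + 3 = 6

6


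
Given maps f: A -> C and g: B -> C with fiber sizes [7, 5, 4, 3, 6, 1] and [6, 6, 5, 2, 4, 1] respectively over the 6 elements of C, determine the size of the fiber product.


The pullback A x_C B consists of pairs (a, b) with f(a) = g(b).
For each element c in C, the fiber product has |f^-1(c)| * |g^-1(c)| elements.
Summing over C: 7 * 6 + 5 * 6 + 4 * 5 + 3 * 2 + 6 * 4 + 1 * 1
= 42 + 30 + 20 + 6 + 24 + 1 = 123

123


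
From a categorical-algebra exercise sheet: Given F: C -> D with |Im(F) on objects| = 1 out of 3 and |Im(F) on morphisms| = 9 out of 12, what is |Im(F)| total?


The image of F consists of distinct objects and distinct morphisms.
|Im(F)| on objects = 1
|Im(F)| on morphisms = 9
Total image cardinality = 1 + 9 = 10

10


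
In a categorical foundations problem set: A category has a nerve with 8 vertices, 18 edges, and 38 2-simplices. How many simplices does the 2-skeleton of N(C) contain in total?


The 2-skeleton of the nerve N(C) consists of simplices in dimensions 0, 1, 2:
  |N(C)_0| = 8 (objects)
  |N(C)_1| = 18 (morphisms)
  |N(C)_2| = 38 (composable pairs)
Total = 8 + 18 + 38 = 64

64


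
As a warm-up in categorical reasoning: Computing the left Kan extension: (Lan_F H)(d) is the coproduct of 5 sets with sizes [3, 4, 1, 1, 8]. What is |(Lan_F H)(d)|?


Pointwise, the left Kan extension (Lan_F H)(d) is the colimit, indexed
by the comma category (F downarrow d), of H composed with the
projection (F downarrow d) -> C. Here that colimit is given
as a coproduct (disjoint union) of sets, so its cardinality is the
sum of the sizes of the summands.
Coproduct of sets with sizes: 3 + 4 + 1 + 1 + 8
= 17

17


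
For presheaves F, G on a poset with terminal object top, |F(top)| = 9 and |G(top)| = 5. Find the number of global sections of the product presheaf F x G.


Global sections of a presheaf on a poset with terminal top satisfy
Gamma(H) ~ H(top). Presheaves admit pointwise products, so
(F x G)(top) = F(top) x G(top) (Cartesian product).
|Gamma(F x G)| = |F(top)| * |G(top)| = 9 * 5 = 45.

45


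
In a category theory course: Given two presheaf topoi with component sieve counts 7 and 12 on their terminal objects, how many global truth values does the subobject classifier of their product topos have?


In a product of presheaf topoi E_1 x E_2, the subobject classifier
is Omega = Omega_1 x Omega_2 (componentwise), so
|Omega(top)| = |Omega_1(top_1)| * |Omega_2(top_2)|.
= 7 * 12 = 84.

84


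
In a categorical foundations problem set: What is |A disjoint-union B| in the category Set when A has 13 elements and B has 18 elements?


In Set, the coproduct A + B is the disjoint union.
|A + B| = |A| + |B| = 13 + 18 = 31

31


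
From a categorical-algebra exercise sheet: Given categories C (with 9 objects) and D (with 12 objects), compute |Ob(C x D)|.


The product category C x D has objects that are pairs (c, d).
Number of pairs = |Ob(C)| * |Ob(D)| = 9 * 12 = 108

108


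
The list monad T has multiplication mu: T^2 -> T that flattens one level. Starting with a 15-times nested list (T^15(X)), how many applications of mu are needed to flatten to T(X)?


Each application of mu: T^2 -> T removes one layer of nesting.
Starting at depth 15 (i.e., T^15(X)), we need to reach T(X).
Number of mu applications = 15 - 1 = 14

14


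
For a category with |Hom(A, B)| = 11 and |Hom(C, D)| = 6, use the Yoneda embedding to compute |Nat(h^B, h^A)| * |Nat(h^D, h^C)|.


By the Yoneda lemma, Nat(h^B, h^A) is isomorphic to Hom(A, B),
so |Nat(h^B, h^A)| = |Hom(A, B)| and |Nat(h^D, h^C)| = |Hom(C, D)|.
|Hom(A, B)| = 11, |Hom(C, D)| = 6.
|Nat(h^B, h^A) x Nat(h^D, h^C)| = 11 * 6 = 66

66


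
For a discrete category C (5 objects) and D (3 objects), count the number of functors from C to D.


A functor from a discrete category C to D is determined by
where each object maps. Each of the 5 objects of C can map
to any of the 3 objects of D independently.
Number of functors = 3^5 = 243

243


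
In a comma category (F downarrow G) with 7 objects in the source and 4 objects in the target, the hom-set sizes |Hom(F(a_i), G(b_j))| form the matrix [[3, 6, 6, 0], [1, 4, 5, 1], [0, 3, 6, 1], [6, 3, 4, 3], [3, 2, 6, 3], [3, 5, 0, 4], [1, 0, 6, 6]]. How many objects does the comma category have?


Objects of (F downarrow G) are triples (a, b, h: F(a)->G(b)).
The count equals the sum of all entries in the hom-matrix.
sum(row 0) = 15
sum(row 1) = 11
sum(row 2) = 10
sum(row 3) = 16
sum(row 4) = 14
sum(row 5) = 12
sum(row 6) = 13
Grand total = 91

91


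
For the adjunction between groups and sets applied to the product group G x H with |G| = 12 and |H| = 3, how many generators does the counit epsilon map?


The counit epsilon_K: F(U(K)) -> K of the Free-Forgetful adjunction
maps |K| generators of F(U(K)) into K. For K = G x H (the product group),
|G x H| = |G| * |H|.
Total generators mapped = 12 * 3 = 36.

36


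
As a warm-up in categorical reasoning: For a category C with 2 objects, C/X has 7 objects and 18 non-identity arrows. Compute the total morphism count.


In the slice category C/X, objects are morphisms to X.
Identity morphisms: 7 (one per object of C/X).
Non-identity morphisms: 18.
Total = 7 + 18 = 25

25


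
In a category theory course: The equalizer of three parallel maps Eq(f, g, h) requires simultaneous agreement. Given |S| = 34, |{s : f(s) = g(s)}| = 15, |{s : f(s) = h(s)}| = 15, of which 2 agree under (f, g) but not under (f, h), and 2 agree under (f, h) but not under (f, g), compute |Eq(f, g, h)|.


Eq(f, g, h) is the triple-agreement set: points in S where all three
maps take the same value. Using inclusion-exclusion on the pairwise data:
Pair (f, g) agrees on 15 points; pair (f, h) on 15 points.
Points agreeing under (f, g) but not (f, h) = 2; under (f, h) but not (f, g) = 2.
Triple-agreement = agreement-in-(f, g) minus points that agree under (f, g) but not (f, h):
|Eq(f, g, h)| = 15 - 2 = 13
(cross-check via (f, h): 15 - 2 = 13.)

13


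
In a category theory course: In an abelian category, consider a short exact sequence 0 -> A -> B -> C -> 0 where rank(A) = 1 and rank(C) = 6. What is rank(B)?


For a short exact sequence 0 -> A -> B -> C -> 0,
rank is additive: rank(B) = rank(A) + rank(C).
rank(B) = 1 + 6 = 7

7


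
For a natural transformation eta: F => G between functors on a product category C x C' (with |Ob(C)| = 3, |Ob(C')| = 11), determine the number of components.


A natural transformation eta: F => G assigns one component morphism per
object of the domain category.
The domain is the product category C x C', so
|Ob(C x C')| = |Ob(C)| * |Ob(C')| = 3 * 11 = 33.
Therefore eta has 33 component morphisms.

33


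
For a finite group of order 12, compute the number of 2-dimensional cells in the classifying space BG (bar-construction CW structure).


In the bar-construction CW model of BG, the n-cells are indexed by
n-tuples [g_1|...|g_n] of non-identity elements of G (degenerate
simplices with some g_i = e do not contribute cells), so there are
(|G| - 1)^n n-cells.
For dim = 2 with |G| = 12:
cells = (12 - 1)^2 = 11^2 = 121

121


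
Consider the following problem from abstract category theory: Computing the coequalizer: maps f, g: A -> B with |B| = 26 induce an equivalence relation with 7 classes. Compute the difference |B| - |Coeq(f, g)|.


The coequalizer Coeq(f, g) = B / ~ has one element per equivalence class.
|B| = 26, |Coeq(f, g)| = 7.
|B| - |Coeq(f, g)| = 26 - 7 = 19.

19


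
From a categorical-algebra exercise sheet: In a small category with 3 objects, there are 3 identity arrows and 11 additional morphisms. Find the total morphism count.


Each object has an identity morphism, giving 3 identities.
Adding the 11 non-identity morphisms:
Total = 3 + 11 = 14

14


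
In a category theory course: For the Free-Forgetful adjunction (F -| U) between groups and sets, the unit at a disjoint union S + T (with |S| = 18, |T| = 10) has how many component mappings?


The unit eta_X: X -> U(F(X)) of the Free-Forgetful adjunction
maps each element of X to a generator of F(X). For X = S + T (disjoint
union in Set), |S + T| = |S| + |T|.
Total mappings = 18 + 10 = 28.

28


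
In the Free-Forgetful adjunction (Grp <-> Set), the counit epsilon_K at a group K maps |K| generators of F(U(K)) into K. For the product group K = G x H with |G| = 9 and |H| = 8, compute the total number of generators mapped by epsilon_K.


The counit epsilon_K: F(U(K)) -> K of the Free-Forgetful adjunction
maps |K| generators of F(U(K)) into K. For K = G x H (the product group),
|G x H| = |G| * |H|.
Total generators mapped = 9 * 8 = 72.

72


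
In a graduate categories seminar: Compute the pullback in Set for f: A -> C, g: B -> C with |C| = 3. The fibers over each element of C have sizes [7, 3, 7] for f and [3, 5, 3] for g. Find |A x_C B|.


The pullback A x_C B consists of pairs (a, b) with f(a) = g(b).
For each element c in C, the fiber product has |f^-1(c)| * |g^-1(c)| elements.
Summing over C: 7 * 3 + 3 * 5 + 7 * 3
= 21 + 15 + 21 = 57

57


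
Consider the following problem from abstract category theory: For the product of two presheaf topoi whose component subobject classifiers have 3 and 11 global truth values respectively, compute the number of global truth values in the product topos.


In a product of presheaf topoi E_1 x E_2, the subobject classifier
is Omega = Omega_1 x Omega_2 (componentwise), so
|Omega(top)| = |Omega_1(top_1)| * |Omega_2(top_2)|.
= 3 * 11 = 33.

33


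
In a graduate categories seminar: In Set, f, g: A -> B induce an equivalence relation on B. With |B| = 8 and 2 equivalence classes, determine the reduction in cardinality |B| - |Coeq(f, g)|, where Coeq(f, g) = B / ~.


The coequalizer Coeq(f, g) = B / ~ has one element per equivalence class.
|B| = 8, |Coeq(f, g)| = 2.
|B| - |Coeq(f, g)| = 8 - 2 = 6.

6


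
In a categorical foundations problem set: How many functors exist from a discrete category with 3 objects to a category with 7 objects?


A functor from a discrete category C to D is determined by
where each object maps. Each of the 3 objects of C can map
to any of the 7 objects of D independently.
Number of functors = 7^3 = 343

343


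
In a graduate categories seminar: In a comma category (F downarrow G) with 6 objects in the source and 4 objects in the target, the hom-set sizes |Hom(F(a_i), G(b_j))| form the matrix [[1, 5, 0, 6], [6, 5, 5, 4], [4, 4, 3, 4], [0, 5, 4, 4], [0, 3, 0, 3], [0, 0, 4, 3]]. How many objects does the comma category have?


Objects of (F downarrow G) are triples (a, b, h: F(a)->G(b)).
The count equals the sum of all entries in the hom-matrix.
sum(row 0) = 12
sum(row 1) = 20
sum(row 2) = 15
sum(row 3) = 13
sum(row 4) = 6
sum(row 5) = 7
Grand total = 73

73


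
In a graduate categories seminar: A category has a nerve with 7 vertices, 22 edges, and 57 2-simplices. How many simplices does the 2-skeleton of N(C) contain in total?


The 2-skeleton of the nerve N(C) consists of simplices in dimensions 0, 1, 2:
  |N(C)_0| = 7 (objects)
  |N(C)_1| = 22 (morphisms)
  |N(C)_2| = 57 (composable pairs)
Total = 7 + 22 + 57 = 86

86


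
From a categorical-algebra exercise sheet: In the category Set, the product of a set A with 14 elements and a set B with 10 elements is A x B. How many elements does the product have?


In Set, the product A x B is the Cartesian product.
By the universal property, |A x B| = |A| * |B|.
|A x B| = 14 * 10 = 140

140
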